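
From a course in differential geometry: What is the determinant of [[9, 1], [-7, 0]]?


For a 2x2 matrix [[a, b], [c, d]], det = a*d - b*c.
a = 9, b = 1, c = -7, d = 0
a*d = 9 * 0 = 0
b*c = 1 * -7 = -7
det = 0 - -7 = 7

7


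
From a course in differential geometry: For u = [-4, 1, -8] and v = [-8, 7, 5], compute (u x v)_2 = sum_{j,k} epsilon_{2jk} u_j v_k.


(u x v)_2 = sum_{j,k} epsilon_{2jk} u_j v_k. Only permutations of (1,2,3) contribute; the two non-zero terms are:
eps_{213} u_1 v_3 = -1 * -4 * 5 = 20
eps_{231} u_3 v_1 = 1 * -8 * -8 = 64
(u x v)_2 = 84

84


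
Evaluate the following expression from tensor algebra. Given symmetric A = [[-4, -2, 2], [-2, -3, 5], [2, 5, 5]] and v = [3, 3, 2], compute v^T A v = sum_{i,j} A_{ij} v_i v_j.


First compute Av:
(Av)_1 = -4*3 + -2*3 + 2*2 = -14
(Av)_2 = -2*3 + -3*3 + 5*2 = -5
(Av)_3 = 2*3 + 5*3 + 5*2 = 31
Av = [-14, -5, 31]
Then v^T (Av) = 3*-14 + 3*-5 + 2*31
= -42 + -15 + 62 = 5

5


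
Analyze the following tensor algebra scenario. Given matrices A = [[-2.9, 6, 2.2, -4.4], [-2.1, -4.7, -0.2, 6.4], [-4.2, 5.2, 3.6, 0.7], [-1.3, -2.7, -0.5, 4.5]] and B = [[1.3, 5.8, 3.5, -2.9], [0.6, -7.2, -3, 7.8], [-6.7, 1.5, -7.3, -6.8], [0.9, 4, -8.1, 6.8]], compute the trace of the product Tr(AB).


Tr(AB) = sum_i (AB)_{ii} where (AB)_{ii} = sum_k A_{ik} B_{ki}.
(AB)_{11} = -2.9*1.3 + 6*0.6 + 2.2*-6.7 + -4.4*0.9 = -18.87
(AB)_{22} = -2.1*5.8 + -4.7*-7.2 + -0.2*1.5 + 6.4*4 = 46.96
(AB)_{33} = -4.2*3.5 + 5.2*-3 + 3.6*-7.3 + 0.7*-8.1 = -62.25
(AB)_{44} = -1.3*-2.9 + -2.7*7.8 + -0.5*-6.8 + 4.5*6.8 = 16.71
Tr(AB) = -18.87 + 46.96 + -62.25 + 16.71 = -17.45

-17.45


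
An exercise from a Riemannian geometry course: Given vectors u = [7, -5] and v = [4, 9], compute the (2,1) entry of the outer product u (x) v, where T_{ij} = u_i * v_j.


The outer product entry T_{ij} = u_i * v_j.
We need i=2, j=1.
u_2 = -5, v_1 = 4
T_{2,1} = -5 * 4 = -20

-20


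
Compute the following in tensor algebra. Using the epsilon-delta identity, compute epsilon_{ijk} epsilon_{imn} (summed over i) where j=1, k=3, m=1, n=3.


Using the identity: epsilon_{ijk} epsilon_{imn} = delta_{jm} delta_{kn} - delta_{jn} delta_{km}.
delta_{11} = 1
delta_{33} = 1
delta_{13} = 0
delta_{31} = 0
Result = 1 * 1 - 0 * 0 = 1 - 0 = 1

1


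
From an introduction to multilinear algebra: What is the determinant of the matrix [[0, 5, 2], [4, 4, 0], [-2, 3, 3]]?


Expanding along the first row, det(A) = a11*M_11 - a12*M_12 + a13*M_13, where M_1j is the (1,j) minor.
Minor M_11 = 4*3 - 0*3 = 12
Minor M_12 = 4*3 - 0*-2 = 12
Minor M_13 = 4*3 - 4*-2 = 20
det = 0*(12) - 5*(12) + 2*(20)
    = 0 - 60 + 40
    = -20

-20


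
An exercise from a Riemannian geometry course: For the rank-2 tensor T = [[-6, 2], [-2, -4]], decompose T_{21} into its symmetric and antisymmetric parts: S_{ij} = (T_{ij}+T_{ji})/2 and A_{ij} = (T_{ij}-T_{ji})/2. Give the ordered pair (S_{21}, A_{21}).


T_{21} = -2
T_{12} = 2
S_{21} = (-2 + 2)/2 = 0/2 = 0
A_{21} = (-2 - 2)/2 = -4/2 = -2
Check: S + A = 0 + -2 = -2 = T_{21}.

(0, -2)


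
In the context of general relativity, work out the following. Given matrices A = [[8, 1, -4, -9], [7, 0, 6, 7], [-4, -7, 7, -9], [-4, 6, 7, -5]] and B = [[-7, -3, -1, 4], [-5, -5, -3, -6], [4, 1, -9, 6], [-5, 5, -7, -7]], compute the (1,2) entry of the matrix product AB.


(AB)_{ij} = sum_k A_{ik} B_{kj}.
For i=1, j=2:
A_{11} * B_{12} = 8 * -3 = -24
A_{12} * B_{22} = 1 * -5 = -5
A_{13} * B_{32} = -4 * 1 = -4
A_{14} * B_{42} = -9 * 5 = -45
Sum = -24 + -5 + -4 + -45 = -78

-78


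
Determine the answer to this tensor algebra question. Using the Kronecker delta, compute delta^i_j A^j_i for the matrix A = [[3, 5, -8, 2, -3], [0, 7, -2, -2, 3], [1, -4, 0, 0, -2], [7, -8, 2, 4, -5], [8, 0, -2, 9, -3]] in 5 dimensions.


The contraction (trace) of a rank-2 tensor is the sum of its diagonal elements.
Diagonal entries: A[1,1] = 3, A[2,2] = 7, A[3,3] = 0, A[4,4] = 4, A[5,5] = -3
Tr(A) = 3 + 7 + 0 + 4 + -3 = 11

11


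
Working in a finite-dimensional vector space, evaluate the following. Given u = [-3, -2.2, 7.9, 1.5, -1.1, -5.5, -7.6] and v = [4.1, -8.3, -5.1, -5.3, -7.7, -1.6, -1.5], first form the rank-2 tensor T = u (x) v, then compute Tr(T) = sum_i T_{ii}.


The outer product gives T_{ij} = u_i v_j.
The trace (contraction) is Tr(T) = sum_i T_{ii} = sum_i u_i v_i.
Diagonal entries:
T_{11} = u_1 * v_1 = -3 * 4.1 = -12.3
T_{22} = u_2 * v_2 = -2.2 * -8.3 = 18.26
T_{33} = u_3 * v_3 = 7.9 * -5.1 = -40.29
T_{44} = u_4 * v_4 = 1.5 * -5.3 = -7.95
T_{55} = u_5 * v_5 = -1.1 * -7.7 = 8.47
T_{66} = u_6 * v_6 = -5.5 * -1.6 = 8.8
T_{77} = u_7 * v_7 = -7.6 * -1.5 = 11.4
Tr(T) = -12.3 + 18.26 + -40.29 + -7.95 + 8.47 + 8.8 + 11.4 = -13.61

-13.61


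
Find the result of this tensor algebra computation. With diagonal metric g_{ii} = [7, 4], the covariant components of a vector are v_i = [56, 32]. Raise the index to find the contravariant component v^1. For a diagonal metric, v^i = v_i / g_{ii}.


To raise an index with a diagonal metric: v^i = v_i / g_{ii}.
For index 1: v_1 = 56, g_{11} = 7
v^1 = 56 / 7 = 8

8


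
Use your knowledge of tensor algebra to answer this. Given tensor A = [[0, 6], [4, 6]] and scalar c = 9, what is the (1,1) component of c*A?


Scalar multiplication: (cA)_{ij} = c * A_{ij}.
c = 9
A_{11} = 0
(cA)_{11} = 9 * 0 = 0

0


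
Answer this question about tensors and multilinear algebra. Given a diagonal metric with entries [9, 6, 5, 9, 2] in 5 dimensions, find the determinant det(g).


For a diagonal metric, the determinant is the product of diagonal entries.
Diagonal entries: 9, 6, 5, 9, 2
det(g) = 9 * 6 * 5 * 9 * 2 = 4860

4860


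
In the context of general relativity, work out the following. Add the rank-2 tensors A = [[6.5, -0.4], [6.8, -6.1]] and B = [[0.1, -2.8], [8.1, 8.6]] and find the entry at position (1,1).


Tensor addition is component-wise: (A + B)_{ij} = A_{ij} + B_{ij}.
A_{11} = 6.5
B_{11} = 0.1
(A + B)_{11} = 6.5 + 0.1 = 6.6

6.6


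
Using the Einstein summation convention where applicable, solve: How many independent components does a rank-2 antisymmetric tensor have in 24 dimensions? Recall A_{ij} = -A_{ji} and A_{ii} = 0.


An antisymmetric rank-2 tensor satisfies A_{ij} = -A_{ji}, so diagonal entries are zero.
The independent components are the upper-triangular entries: C(n, 2) = n(n-1)/2.
n = 24
C(24, 2) = 24 * 23 / 2 = 552 / 2 = 276

276


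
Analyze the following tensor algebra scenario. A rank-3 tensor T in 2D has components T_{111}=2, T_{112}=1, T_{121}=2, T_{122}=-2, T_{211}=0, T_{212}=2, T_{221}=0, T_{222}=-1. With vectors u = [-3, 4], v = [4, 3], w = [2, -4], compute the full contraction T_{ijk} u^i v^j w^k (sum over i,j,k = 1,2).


S = sum over i,j,k of T_{ijk} u_i v_j w_k. Expanding all 8 terms:
T_{111}*u_1*v_1*w_1 = 2*-3*4*2 = -48  (running total: -48)
T_{112}*u_1*v_1*w_2 = 1*-3*4*-4 = 48  (running total: 0)
T_{121}*u_1*v_2*w_1 = 2*-3*3*2 = -36  (running total: -36)
T_{122}*u_1*v_2*w_2 = -2*-3*3*-4 = -72  (running total: -108)
T_{211}*u_2*v_1*w_1 = 0*4*4*2 = 0  (running total: -108)
T_{212}*u_2*v_1*w_2 = 2*4*4*-4 = -128  (running total: -236)
T_{221}*u_2*v_2*w_1 = 0*4*3*2 = 0  (running total: -236)
T_{222}*u_2*v_2*w_2 = -1*4*3*-4 = 48  (running total: -188)
S = -188

-188


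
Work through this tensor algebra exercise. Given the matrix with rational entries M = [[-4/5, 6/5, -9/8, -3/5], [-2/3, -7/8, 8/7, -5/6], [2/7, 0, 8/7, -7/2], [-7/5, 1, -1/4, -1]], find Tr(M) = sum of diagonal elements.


The trace is the sum of diagonal entries.
Diagonal: M[1,1] = -4/5, M[2,2] = -7/8, M[3,3] = 8/7, M[4,4] = -1
Tr(M) = -4/5 + -7/8 + 8/7 + -1
Computing step by step:
After adding M[1,1]: -4/5
After adding M[2,2]: -67/40
After adding M[3,3]: -149/280
After adding M[4,4]: -429/280
Tr(M) = -429/280

-429/280


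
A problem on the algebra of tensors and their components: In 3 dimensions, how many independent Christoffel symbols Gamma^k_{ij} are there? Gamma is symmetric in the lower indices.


Christoffel symbols Gamma^k_{ij} are symmetric in i,j, so there are d * d(d+1)/2 independent symbols.
d = 3
d(d+1)/2 = 3 * 4 / 2 = 6
Total = 3 * 6 = 18

18


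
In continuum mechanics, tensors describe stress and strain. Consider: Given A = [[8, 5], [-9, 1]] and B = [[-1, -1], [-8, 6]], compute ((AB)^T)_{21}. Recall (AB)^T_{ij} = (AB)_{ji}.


(AB)^T_{ij} = (AB)_{ji} = sum_k A_{jk} B_{ki}.
For i=2, j=1 we need (AB)_{12}:
A_{11} * B_{12} = 8 * -1 = -8
A_{12} * B_{22} = 5 * 6 = 30
Sum = -8 + 30 = 22

22


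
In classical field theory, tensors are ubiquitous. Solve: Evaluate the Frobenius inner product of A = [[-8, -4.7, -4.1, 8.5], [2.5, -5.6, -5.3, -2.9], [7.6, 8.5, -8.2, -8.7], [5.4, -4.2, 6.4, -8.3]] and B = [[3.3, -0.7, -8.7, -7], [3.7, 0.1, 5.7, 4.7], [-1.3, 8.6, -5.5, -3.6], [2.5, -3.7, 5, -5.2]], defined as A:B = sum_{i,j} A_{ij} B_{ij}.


A:B = sum over all i,j of A_{ij} * B_{ij}.
Row 1: -8*3.3=-26.4, -4.7*-0.7=3.29, -4.1*-8.7=35.67, 8.5*-7=-59.5 => row sum = -46.94
Row 2: 2.5*3.7=9.25, -5.6*0.1=-0.56, -5.3*5.7=-30.21, -2.9*4.7=-13.63 => row sum = -35.15
Row 3: 7.6*-1.3=-9.88, 8.5*8.6=73.1, -8.2*-5.5=45.1, -8.7*-3.6=31.32 => row sum = 139.64
Row 4: 5.4*2.5=13.5, -4.2*-3.7=15.54, 6.4*5=32, -8.3*-5.2=43.16 => row sum = 104.2
Total = -46.94 + -35.15 + 139.64 + 104.2 = 161.75

161.75


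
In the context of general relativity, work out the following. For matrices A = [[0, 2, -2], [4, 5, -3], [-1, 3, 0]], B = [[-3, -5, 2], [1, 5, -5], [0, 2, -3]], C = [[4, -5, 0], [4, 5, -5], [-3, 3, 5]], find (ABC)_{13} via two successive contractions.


(ABC)_{13} = sum_m (AB)_{1m} C_{m3}. First compute row 1 of AB.
(AB)_{11} = 0*-3 + 2*1 + -2*0 = 2
(AB)_{12} = 0*-5 + 2*5 + -2*2 = 6
(AB)_{13} = 0*2 + 2*-5 + -2*-3 = -4
Now contract with column 3 of C:
(AB)_{11} * C_{13} = 2 * 0 = 0
(AB)_{12} * C_{23} = 6 * -5 = -30
(AB)_{13} * C_{33} = -4 * 5 = -20
(ABC)_{13} = 0 + -30 + -20 = -50

-50


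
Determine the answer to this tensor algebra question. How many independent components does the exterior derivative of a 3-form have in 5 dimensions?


The exterior derivative of a p-form is a (p+1)-form.
Its number of independent components is C(n, p+1).
n = 5, p+1 = 4
C(5, 4) = 5

5


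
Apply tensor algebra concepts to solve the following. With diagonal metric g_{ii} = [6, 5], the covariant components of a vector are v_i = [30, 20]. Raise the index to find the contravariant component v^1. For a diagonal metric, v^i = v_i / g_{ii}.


To raise an index with a diagonal metric: v^i = v_i / g_{ii}.
For index 1: v_1 = 30, g_{11} = 6
v^1 = 30 / 6 = 5

5


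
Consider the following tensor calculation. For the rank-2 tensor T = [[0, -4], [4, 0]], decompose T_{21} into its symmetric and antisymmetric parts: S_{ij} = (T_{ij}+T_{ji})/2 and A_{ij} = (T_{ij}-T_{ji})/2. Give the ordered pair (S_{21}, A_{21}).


T_{21} = 4
T_{12} = -4
S_{21} = (4 + -4)/2 = 0/2 = 0
A_{21} = (4 - -4)/2 = 8/2 = 4
Check: S + A = 0 + 4 = 4 = T_{21}.

(0, 4)


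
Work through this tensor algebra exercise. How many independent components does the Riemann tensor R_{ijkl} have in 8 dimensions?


The Riemann tensor in d dimensions has d^2(d^2 - 1)/12 independent components.
d = 8, so d^2 = 64
d^2 - 1 = 63
d^2(d^2 - 1) = 64 * 63 = 4032
Divide by 12: 4032 / 12 = 336

336


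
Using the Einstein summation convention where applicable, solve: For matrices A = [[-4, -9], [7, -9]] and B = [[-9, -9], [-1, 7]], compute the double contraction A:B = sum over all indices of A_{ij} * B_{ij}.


A:B = sum over all i,j of A_{ij} * B_{ij}.
Row 1: -4*-9=36, -9*-9=81 => row sum = 117
Row 2: 7*-1=-7, -9*7=-63 => row sum = -70
Total = 117 + -70 = 47

47


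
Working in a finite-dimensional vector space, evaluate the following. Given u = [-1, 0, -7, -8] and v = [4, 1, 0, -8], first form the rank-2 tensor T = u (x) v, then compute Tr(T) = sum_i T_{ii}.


The outer product gives T_{ij} = u_i v_j.
The trace (contraction) is Tr(T) = sum_i T_{ii} = sum_i u_i v_i.
Diagonal entries:
T_{11} = u_1 * v_1 = -1 * 4 = -4
T_{22} = u_2 * v_2 = 0 * 1 = 0
T_{33} = u_3 * v_3 = -7 * 0 = 0
T_{44} = u_4 * v_4 = -8 * -8 = 64
Tr(T) = -4 + 0 + 0 + 64 = 60

60


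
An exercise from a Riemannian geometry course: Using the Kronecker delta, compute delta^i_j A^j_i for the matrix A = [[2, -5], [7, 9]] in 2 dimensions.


The contraction (trace) of a rank-2 tensor is the sum of its diagonal elements.
Diagonal entries: A[1,1] = 2, A[2,2] = 9
Tr(A) = 2 + 9 = 11

11


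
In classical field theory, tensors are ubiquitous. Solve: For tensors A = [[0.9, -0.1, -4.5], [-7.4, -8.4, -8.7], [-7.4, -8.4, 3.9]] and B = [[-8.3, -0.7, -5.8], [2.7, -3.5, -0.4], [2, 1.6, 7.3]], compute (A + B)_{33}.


Tensor addition is component-wise: (A + B)_{ij} = A_{ij} + B_{ij}.
A_{33} = 3.9
B_{33} = 7.3
(A + B)_{33} = 3.9 + 7.3 = 11.2

11.2


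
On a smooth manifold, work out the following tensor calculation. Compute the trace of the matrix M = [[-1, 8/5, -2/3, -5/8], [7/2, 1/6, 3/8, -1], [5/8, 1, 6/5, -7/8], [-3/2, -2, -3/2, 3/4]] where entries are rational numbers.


The trace is the sum of diagonal entries.
Diagonal: M[1,1] = -1, M[2,2] = 1/6, M[3,3] = 6/5, M[4,4] = 3/4
Tr(M) = -1 + 1/6 + 6/5 + 3/4
Computing step by step:
After adding M[1,1]: -1
After adding M[2,2]: -5/6
After adding M[3,3]: 11/30
After adding M[4,4]: 67/60
Tr(M) = 67/60

67/60


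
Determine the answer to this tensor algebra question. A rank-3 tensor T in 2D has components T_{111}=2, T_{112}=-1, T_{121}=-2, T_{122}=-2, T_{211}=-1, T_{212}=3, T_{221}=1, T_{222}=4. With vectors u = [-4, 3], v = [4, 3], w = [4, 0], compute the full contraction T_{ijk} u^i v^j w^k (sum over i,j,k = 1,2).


S = sum over i,j,k of T_{ijk} u_i v_j w_k. Expanding all 8 terms:
T_{111}*u_1*v_1*w_1 = 2*-4*4*4 = -128  (running total: -128)
T_{112}*u_1*v_1*w_2 = -1*-4*4*0 = 0  (running total: -128)
T_{121}*u_1*v_2*w_1 = -2*-4*3*4 = 96  (running total: -32)
T_{122}*u_1*v_2*w_2 = -2*-4*3*0 = 0  (running total: -32)
T_{211}*u_2*v_1*w_1 = -1*3*4*4 = -48  (running total: -80)
T_{212}*u_2*v_1*w_2 = 3*3*4*0 = 0  (running total: -80)
T_{221}*u_2*v_2*w_1 = 1*3*3*4 = 36  (running total: -44)
T_{222}*u_2*v_2*w_2 = 4*3*3*0 = 0  (running total: -44)
S = -44

-44


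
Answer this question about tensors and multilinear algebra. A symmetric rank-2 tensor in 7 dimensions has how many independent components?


A symmetric rank-2 tensor in d dimensions has d(d+1)/2 independent components.
d = 7
d(d+1)/2 = 7 * 8 / 2 = 56 / 2 = 28

28


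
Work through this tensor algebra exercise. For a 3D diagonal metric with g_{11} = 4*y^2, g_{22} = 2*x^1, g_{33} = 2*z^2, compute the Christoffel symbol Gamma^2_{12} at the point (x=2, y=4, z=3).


For a diagonal metric, Gamma^k_{ij} = (1/2) g^{kk} (dg_{ik}/dx_j + dg_{jk}/dx_i - dg_{ij}/dx_k).
The metric is diagonal, so g_{ab} = 0 for a != b.
At the given point: g_{11} = 64, g_{22} = 4, g_{33} = 18
g^{22} = 1/4
dg_{12}/dx_2 = 0 (off-diagonal)
dg_{22}/dx_1 = dg_{22}/dx_1 = 2
dg_{12}/dx_2 = 0 (off-diagonal)
Numerator = 0 + 2 - 0 = 2
Gamma^2_{12} = 2 / (2 * 4) = 1/4

1/4


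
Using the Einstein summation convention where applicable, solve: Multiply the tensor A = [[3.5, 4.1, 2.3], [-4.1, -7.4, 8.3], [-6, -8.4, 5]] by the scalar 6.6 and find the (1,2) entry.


Scalar multiplication: (cA)_{ij} = c * A_{ij}.
c = 6.6
A_{12} = 4.1
(cA)_{12} = 6.6 * 4.1 = 27.06

27.06


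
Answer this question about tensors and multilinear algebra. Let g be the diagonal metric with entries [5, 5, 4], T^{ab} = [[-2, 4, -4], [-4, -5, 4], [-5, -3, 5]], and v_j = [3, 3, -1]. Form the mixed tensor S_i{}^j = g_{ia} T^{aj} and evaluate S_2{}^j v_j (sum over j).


Step 1: lower the first index. For a diagonal metric, g_{ia} T^{aj} = g_{ii} T^{ij} (no sum on i).
g_{22} = 5
S_2{}^1 = 5 * T^{21} = 5 * -4 = -20
S_2{}^2 = 5 * T^{22} = 5 * -5 = -25
S_2{}^3 = 5 * T^{23} = 5 * 4 = 20
Step 2: contract S_2{}^j with v_j.
S_2{}^1 * v_1 = -20 * 3 = -60
S_2{}^2 * v_2 = -25 * 3 = -75
S_2{}^3 * v_3 = 20 * -1 = -20
Result = -60 + -75 + -20 = -155

-155


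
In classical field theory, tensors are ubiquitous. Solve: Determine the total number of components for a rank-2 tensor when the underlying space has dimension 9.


The number of components of a rank-r tensor in d dimensions is d^r.
Here d = 9 and r = 2.
9^2 = 81

81


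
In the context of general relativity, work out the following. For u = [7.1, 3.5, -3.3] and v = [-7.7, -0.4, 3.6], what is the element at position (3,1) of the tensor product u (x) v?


The outer product entry T_{ij} = u_i * v_j.
We need i=3, j=1.
u_3 = -3.3, v_1 = -7.7
T_{3,1} = -3.3 * -7.7 = 25.41

25.41


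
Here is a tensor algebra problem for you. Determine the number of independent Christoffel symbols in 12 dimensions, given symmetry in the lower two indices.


Christoffel symbols Gamma^k_{ij} are symmetric in i,j, so there are d * d(d+1)/2 independent symbols.
d = 12
d(d+1)/2 = 12 * 13 / 2 = 78
Total = 12 * 78 = 936

936


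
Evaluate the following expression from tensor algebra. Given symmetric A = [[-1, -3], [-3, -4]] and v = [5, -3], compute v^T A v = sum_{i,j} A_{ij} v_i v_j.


First compute Av:
(Av)_1 = -1*5 + -3*-3 = 4
(Av)_2 = -3*5 + -4*-3 = -3
Av = [4, -3]
Then v^T (Av) = 5*4 + -3*-3
= 20 + 9 = 29

29


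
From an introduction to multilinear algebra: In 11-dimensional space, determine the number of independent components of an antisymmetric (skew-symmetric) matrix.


An antisymmetric rank-2 tensor satisfies A_{ij} = -A_{ji}, so diagonal entries are zero.
The independent components are the upper-triangular entries: C(n, 2) = n(n-1)/2.
n = 11
C(11, 2) = 11 * 10 / 2 = 110 / 2 = 55

55


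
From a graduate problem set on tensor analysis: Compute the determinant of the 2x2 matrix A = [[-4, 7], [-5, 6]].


For a 2x2 matrix [[a, b], [c, d]], det = a*d - b*c.
a = -4, b = 7, c = -5, d = 6
a*d = -4 * 6 = -24
b*c = 7 * -5 = -35
det = -24 - -35 = 11

11


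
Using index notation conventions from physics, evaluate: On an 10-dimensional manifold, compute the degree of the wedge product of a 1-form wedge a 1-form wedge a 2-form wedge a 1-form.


The degree of a wedge product is the sum of the degrees of the individual forms.
Degrees: 1, 1, 2, 1
Total degree = 1 + 1 + 2 + 1 = 5

5


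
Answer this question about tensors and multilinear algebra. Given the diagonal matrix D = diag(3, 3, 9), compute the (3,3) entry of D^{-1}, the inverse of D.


For a diagonal matrix, the inverse has entries (D^{-1})_{ii} = 1/d_{ii}.
The diagonal entries are: d_{11} = 3, d_{22} = 3, d_{33} = 9
We need (D^{-1})_{33} = 1/d_{33} = 1/9 = 1/9

1/9


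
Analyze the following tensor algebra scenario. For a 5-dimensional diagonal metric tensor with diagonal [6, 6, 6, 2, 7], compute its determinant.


For a diagonal metric, the determinant is the product of diagonal entries.
Diagonal entries: 6, 6, 6, 2, 7
det(g) = 6 * 6 * 6 * 2 * 7 = 3024

3024


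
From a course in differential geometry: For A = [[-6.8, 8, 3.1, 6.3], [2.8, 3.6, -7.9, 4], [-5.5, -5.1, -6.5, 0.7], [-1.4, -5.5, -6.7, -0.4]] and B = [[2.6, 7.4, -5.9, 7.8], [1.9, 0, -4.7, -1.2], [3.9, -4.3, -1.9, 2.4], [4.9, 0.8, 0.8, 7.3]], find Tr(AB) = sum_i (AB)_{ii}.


Tr(AB) = sum_i (AB)_{ii} where (AB)_{ii} = sum_k A_{ik} B_{ki}.
(AB)_{11} = -6.8*2.6 + 8*1.9 + 3.1*3.9 + 6.3*4.9 = 40.48
(AB)_{22} = 2.8*7.4 + 3.6*0 + -7.9*-4.3 + 4*0.8 = 57.89
(AB)_{33} = -5.5*-5.9 + -5.1*-4.7 + -6.5*-1.9 + 0.7*0.8 = 69.33
(AB)_{44} = -1.4*7.8 + -5.5*-1.2 + -6.7*2.4 + -0.4*7.3 = -23.32
Tr(AB) = 40.48 + 57.89 + 69.33 + -23.32 = 144.38

144.38


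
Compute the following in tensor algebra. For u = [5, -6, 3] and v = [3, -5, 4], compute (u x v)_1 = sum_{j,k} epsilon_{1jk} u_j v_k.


(u x v)_1 = sum_{j,k} epsilon_{1jk} u_j v_k. Only permutations of (1,2,3) contribute; the two non-zero terms are:
eps_{123} u_2 v_3 = 1 * -6 * 4 = -24
eps_{132} u_3 v_2 = -1 * 3 * -5 = 15
(u x v)_1 = -9

-9


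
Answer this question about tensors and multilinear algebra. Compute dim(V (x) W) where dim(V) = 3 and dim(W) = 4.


The dimension of a tensor product is the product of dimensions.
dim(V) = 3, dim(W) = 4
dim(V (x) W) = 3 * 4 = 12

12


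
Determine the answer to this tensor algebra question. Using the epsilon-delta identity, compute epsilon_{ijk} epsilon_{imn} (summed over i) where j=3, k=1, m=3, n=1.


Using the identity: epsilon_{ijk} epsilon_{imn} = delta_{jm} delta_{kn} - delta_{jn} delta_{km}.
delta_{33} = 1
delta_{11} = 1
delta_{31} = 0
delta_{13} = 0
Result = 1 * 1 - 0 * 0 = 1 - 0 = 1

1


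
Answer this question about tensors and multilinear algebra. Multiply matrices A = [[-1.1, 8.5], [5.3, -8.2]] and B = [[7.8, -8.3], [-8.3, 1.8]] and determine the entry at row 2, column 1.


(AB)_{ij} = sum_k A_{ik} B_{kj}.
For i=2, j=1:
A_{21} * B_{11} = 5.3 * 7.8 = 41.34
A_{22} * B_{21} = -8.2 * -8.3 = 68.06
Sum = 41.34 + 68.06 = 109.4

109.4


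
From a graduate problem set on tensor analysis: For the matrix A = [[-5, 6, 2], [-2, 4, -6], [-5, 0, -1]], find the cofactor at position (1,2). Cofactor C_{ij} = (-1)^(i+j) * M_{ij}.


To find cofactor C_{12}, delete row 1 and column 2.
The resulting 2x2 submatrix is: [[-2, -6], [-5, -1]]
Minor M_{12} = -2*-1 - -6*-5
  = 2 - 30 = -28
Sign = (-1)^(1+2) = (-1)^3 = -1
Cofactor C_{12} = -1 * -28 = 28

28


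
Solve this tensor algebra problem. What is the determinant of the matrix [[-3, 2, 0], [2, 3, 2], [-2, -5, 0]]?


Expanding along the first row, det(A) = a11*M_11 - a12*M_12 + a13*M_13, where M_1j is the (1,j) minor.
Minor M_11 = 3*0 - 2*-5 = 10
Minor M_12 = 2*0 - 2*-2 = 4
Minor M_13 = 2*-5 - 3*-2 = -4
det = -3*(10) - 2*(4) + 0*(-4)
    = -30 - 8 + 0
    = -38

-38


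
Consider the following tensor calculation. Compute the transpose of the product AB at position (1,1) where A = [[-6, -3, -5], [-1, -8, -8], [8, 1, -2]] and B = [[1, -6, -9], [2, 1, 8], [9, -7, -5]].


(AB)^T_{ij} = (AB)_{ji} = sum_k A_{jk} B_{ki}.
For i=1, j=1 we need (AB)_{11}:
A_{11} * B_{11} = -6 * 1 = -6
A_{12} * B_{21} = -3 * 2 = -6
A_{13} * B_{31} = -5 * 9 = -45
Sum = -6 + -6 + -45 = -57

-57


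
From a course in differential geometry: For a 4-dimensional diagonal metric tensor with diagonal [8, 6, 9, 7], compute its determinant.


For a diagonal metric, the determinant is the product of diagonal entries.
Diagonal entries: 8, 6, 9, 7
det(g) = 8 * 6 * 9 * 7 = 3024

3024


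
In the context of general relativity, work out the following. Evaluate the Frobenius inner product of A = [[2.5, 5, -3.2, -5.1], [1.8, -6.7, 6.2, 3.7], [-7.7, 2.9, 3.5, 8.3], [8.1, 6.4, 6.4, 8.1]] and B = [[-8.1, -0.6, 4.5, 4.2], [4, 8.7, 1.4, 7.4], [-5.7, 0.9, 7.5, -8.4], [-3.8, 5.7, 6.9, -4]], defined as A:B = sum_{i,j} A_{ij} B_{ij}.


A:B = sum over all i,j of A_{ij} * B_{ij}.
Row 1: 2.5*-8.1=-20.25, 5*-0.6=-3, -3.2*4.5=-14.4, -5.1*4.2=-21.42 => row sum = -59.07
Row 2: 1.8*4=7.2, -6.7*8.7=-58.29, 6.2*1.4=8.68, 3.7*7.4=27.38 => row sum = -15.03
Row 3: -7.7*-5.7=43.89, 2.9*0.9=2.61, 3.5*7.5=26.25, 8.3*-8.4=-69.72 => row sum = 3.03
Row 4: 8.1*-3.8=-30.78, 6.4*5.7=36.48, 6.4*6.9=44.16, 8.1*-4=-32.4 => row sum = 17.46
Total = -59.07 + -15.03 + 3.03 + 17.46 = -53.61

-53.61


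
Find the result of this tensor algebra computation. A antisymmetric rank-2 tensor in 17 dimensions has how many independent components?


A antisymmetric rank-2 tensor in d dimensions has d(d-1)/2 independent components.
d = 17
d(d-1)/2 = 17 * 16 / 2 = 272 / 2 = 136

136


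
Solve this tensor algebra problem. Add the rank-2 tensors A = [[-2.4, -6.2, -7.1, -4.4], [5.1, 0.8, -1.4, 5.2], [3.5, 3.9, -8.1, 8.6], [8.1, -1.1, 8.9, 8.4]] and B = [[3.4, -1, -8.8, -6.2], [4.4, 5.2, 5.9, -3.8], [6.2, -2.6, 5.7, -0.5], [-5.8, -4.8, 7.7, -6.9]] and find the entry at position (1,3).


Tensor addition is component-wise: (A + B)_{ij} = A_{ij} + B_{ij}.
A_{13} = -7.1
B_{13} = -8.8
(A + B)_{13} = -7.1 + -8.8 = -15.9

-15.9


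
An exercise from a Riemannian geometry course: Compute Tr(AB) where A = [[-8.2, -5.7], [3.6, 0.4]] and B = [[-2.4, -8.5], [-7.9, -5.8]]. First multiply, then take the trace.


Tr(AB) = sum_i (AB)_{ii} where (AB)_{ii} = sum_k A_{ik} B_{ki}.
(AB)_{11} = -8.2*-2.4 + -5.7*-7.9 = 64.71
(AB)_{22} = 3.6*-8.5 + 0.4*-5.8 = -32.92
Tr(AB) = 64.71 + -32.92 = 31.79

31.79


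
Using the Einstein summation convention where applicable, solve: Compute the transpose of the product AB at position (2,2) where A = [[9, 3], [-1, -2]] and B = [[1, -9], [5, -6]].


(AB)^T_{ij} = (AB)_{ji} = sum_k A_{jk} B_{ki}.
For i=2, j=2 we need (AB)_{22}:
A_{21} * B_{12} = -1 * -9 = 9
A_{22} * B_{22} = -2 * -6 = 12
Sum = 9 + 12 = 21

21


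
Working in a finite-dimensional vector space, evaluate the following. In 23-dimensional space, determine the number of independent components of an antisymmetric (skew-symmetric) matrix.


An antisymmetric rank-2 tensor satisfies A_{ij} = -A_{ji}, so diagonal entries are zero.
The independent components are the upper-triangular entries: C(n, 2) = n(n-1)/2.
n = 23
C(23, 2) = 23 * 22 / 2 = 506 / 2 = 253

253


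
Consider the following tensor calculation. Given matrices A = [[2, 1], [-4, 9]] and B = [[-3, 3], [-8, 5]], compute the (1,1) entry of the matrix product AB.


(AB)_{ij} = sum_k A_{ik} B_{kj}.
For i=1, j=1:
A_{11} * B_{11} = 2 * -3 = -6
A_{12} * B_{21} = 1 * -8 = -8
Sum = -6 + -8 = -14

-14


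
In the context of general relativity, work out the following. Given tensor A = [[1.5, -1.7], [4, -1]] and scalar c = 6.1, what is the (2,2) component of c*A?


Scalar multiplication: (cA)_{ij} = c * A_{ij}.
c = 6.1
A_{22} = -1
(cA)_{22} = 6.1 * -1 = -6.1

-6.1


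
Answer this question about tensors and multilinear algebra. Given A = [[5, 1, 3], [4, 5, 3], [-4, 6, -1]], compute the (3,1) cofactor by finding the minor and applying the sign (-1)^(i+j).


To find cofactor C_{31}, delete row 3 and column 1.
The resulting 2x2 submatrix is: [[1, 3], [5, 3]]
Minor M_{31} = 1*3 - 3*5
  = 3 - 15 = -12
Sign = (-1)^(3+1) = (-1)^4 = 1
Cofactor C_{31} = 1 * -12 = -12

-12


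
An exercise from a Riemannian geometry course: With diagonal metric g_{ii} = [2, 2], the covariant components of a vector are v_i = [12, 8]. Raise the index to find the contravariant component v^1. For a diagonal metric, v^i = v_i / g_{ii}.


To raise an index with a diagonal metric: v^i = v_i / g_{ii}.
For index 1: v_1 = 12, g_{11} = 2
v^1 = 12 / 2 = 6

6


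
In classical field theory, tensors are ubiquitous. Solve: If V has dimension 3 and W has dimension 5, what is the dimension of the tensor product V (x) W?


The dimension of a tensor product is the product of dimensions.
dim(V) = 3, dim(W) = 5
dim(V (x) W) = 3 * 5 = 15

15


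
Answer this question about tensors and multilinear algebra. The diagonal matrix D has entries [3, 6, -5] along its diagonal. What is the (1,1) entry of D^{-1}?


For a diagonal matrix, the inverse has entries (D^{-1})_{ii} = 1/d_{ii}.
The diagonal entries are: d_{11} = 3, d_{22} = 6, d_{33} = -5
We need (D^{-1})_{11} = 1/d_{11} = 1/3 = 1/3

1/3


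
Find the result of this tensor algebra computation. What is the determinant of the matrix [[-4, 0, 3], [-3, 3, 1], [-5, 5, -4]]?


Expanding along the first row, det(A) = a11*M_11 - a12*M_12 + a13*M_13, where M_1j is the (1,j) minor.
Minor M_11 = 3*-4 - 1*5 = -17
Minor M_12 = -3*-4 - 1*-5 = 17
Minor M_13 = -3*5 - 3*-5 = 0
det = -4*(-17) - 0*(17) + 3*(0)
    = 68 - 0 + 0
    = 68

68


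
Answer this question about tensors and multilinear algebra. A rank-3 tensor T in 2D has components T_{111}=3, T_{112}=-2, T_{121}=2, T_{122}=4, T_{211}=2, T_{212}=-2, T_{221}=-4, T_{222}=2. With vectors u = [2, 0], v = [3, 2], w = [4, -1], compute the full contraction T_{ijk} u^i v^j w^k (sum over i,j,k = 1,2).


S = sum over i,j,k of T_{ijk} u_i v_j w_k. Expanding all 8 terms:
T_{111}*u_1*v_1*w_1 = 3*2*3*4 = 72  (running total: 72)
T_{112}*u_1*v_1*w_2 = -2*2*3*-1 = 12  (running total: 84)
T_{121}*u_1*v_2*w_1 = 2*2*2*4 = 32  (running total: 116)
T_{122}*u_1*v_2*w_2 = 4*2*2*-1 = -16  (running total: 100)
T_{211}*u_2*v_1*w_1 = 2*0*3*4 = 0  (running total: 100)
T_{212}*u_2*v_1*w_2 = -2*0*3*-1 = 0  (running total: 100)
T_{221}*u_2*v_2*w_1 = -4*0*2*4 = 0  (running total: 100)
T_{222}*u_2*v_2*w_2 = 2*0*2*-1 = 0  (running total: 100)
S = 100

100


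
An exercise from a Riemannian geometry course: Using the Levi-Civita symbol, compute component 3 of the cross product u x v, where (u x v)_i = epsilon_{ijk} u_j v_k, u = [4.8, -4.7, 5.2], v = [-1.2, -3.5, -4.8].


(u x v)_3 = sum_{j,k} epsilon_{3jk} u_j v_k. Only permutations of (1,2,3) contribute; the two non-zero terms are:
eps_{312} u_1 v_2 = 1 * 4.8 * -3.5 = -16.8
eps_{321} u_2 v_1 = -1 * -4.7 * -1.2 = -5.64
(u x v)_3 = -22.44

-22.44


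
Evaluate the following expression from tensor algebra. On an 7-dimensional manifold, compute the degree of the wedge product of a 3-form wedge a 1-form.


The degree of a wedge product is the sum of the degrees of the individual forms.
Degrees: 3, 1
Total degree = 3 + 1 = 4

4


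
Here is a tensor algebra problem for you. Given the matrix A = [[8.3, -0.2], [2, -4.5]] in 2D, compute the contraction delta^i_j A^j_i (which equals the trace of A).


The contraction (trace) of a rank-2 tensor is the sum of its diagonal elements.
Diagonal entries: A[1,1] = 8.3, A[2,2] = -4.5
Tr(A) = 8.3 + -4.5 = 3.8

3.8


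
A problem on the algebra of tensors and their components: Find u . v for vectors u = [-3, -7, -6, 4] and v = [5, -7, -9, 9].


The inner product u . v = sum of u_i * v_i.
Term-by-term: -3 * 5, -7 * -7, -6 * -9, 4 * 9
Products: -15, 49, 54, 36
Sum = -15 + 49 + 54 + 36 = 124

124


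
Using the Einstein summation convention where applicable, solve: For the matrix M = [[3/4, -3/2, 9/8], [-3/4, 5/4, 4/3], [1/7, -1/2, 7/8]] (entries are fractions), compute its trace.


The trace is the sum of diagonal entries.
Diagonal: M[1,1] = 3/4, M[2,2] = 5/4, M[3,3] = 7/8
Tr(M) = 3/4 + 5/4 + 7/8
Computing step by step:
After adding M[1,1]: 3/4
After adding M[2,2]: 2
After adding M[3,3]: 23/8
Tr(M) = 23/8

23/8


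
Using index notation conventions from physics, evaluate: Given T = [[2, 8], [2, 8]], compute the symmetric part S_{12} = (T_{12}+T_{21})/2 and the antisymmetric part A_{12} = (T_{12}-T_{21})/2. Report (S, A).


T_{12} = 8
T_{21} = 2
S_{12} = (8 + 2)/2 = 10/2 = 5
A_{12} = (8 - 2)/2 = 6/2 = 3
Check: S + A = 5 + 3 = 8 = T_{12}.

(5, 3)


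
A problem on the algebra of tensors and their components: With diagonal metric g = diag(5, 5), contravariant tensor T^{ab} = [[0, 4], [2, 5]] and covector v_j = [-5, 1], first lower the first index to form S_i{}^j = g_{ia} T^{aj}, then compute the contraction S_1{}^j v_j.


Step 1: lower the first index. For a diagonal metric, g_{ia} T^{aj} = g_{ii} T^{ij} (no sum on i).
g_{11} = 5
S_1{}^1 = 5 * T^{11} = 5 * 0 = 0
S_1{}^2 = 5 * T^{12} = 5 * 4 = 20
Step 2: contract S_1{}^j with v_j.
S_1{}^1 * v_1 = 0 * -5 = 0
S_1{}^2 * v_2 = 20 * 1 = 20
Result = 0 + 20 = 20

20


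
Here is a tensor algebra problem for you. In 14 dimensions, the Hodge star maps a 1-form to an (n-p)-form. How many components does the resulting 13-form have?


The Hodge dual of a p-form on an n-dimensional manifold is an (n-p)-form.
n = 14, p = 1, so dual degree = 14 - 1 = 13
The number of components is C(n, n-p) = C(14, 13) = 14

14


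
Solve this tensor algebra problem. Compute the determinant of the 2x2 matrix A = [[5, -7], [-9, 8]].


For a 2x2 matrix [[a, b], [c, d]], det = a*d - b*c.
a = 5, b = -7, c = -9, d = 8
a*d = 5 * 8 = 40
b*c = -7 * -9 = 63
det = 40 - 63 = -23

-23


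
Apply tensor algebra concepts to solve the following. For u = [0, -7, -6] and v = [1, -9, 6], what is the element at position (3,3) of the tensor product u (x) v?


The outer product entry T_{ij} = u_i * v_j.
We need i=3, j=3.
u_3 = -6, v_3 = 6
T_{3,3} = -6 * 6 = -36

-36


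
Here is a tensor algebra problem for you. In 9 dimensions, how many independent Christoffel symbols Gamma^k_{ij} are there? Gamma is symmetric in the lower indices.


Christoffel symbols Gamma^k_{ij} are symmetric in i,j, so there are d * d(d+1)/2 independent symbols.
d = 9
d(d+1)/2 = 9 * 10 / 2 = 45
Total = 9 * 45 = 405

405


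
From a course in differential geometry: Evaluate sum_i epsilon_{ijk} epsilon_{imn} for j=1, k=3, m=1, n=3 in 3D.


Using the identity: epsilon_{ijk} epsilon_{imn} = delta_{jm} delta_{kn} - delta_{jn} delta_{km}.
delta_{11} = 1
delta_{33} = 1
delta_{13} = 0
delta_{31} = 0
Result = 1 * 1 - 0 * 0 = 1 - 0 = 1

1


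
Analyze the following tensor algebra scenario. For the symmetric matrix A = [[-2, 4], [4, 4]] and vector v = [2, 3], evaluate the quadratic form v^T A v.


First compute Av:
(Av)_1 = -2*2 + 4*3 = 8
(Av)_2 = 4*2 + 4*3 = 20
Av = [8, 20]
Then v^T (Av) = 2*8 + 3*20
= 16 + 60 = 76

76


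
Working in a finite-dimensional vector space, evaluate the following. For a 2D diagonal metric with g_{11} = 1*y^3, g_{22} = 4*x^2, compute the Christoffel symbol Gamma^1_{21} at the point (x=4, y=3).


For a diagonal metric, Gamma^k_{ij} = (1/2) g^{kk} (dg_{ik}/dx_j + dg_{jk}/dx_i - dg_{ij}/dx_k).
The metric is diagonal, so g_{ab} = 0 for a != b.
At the given point: g_{11} = 27, g_{22} = 64
g^{11} = 1/27
dg_{21}/dx_1 = 0 (off-diagonal)
dg_{11}/dx_2 = dg_{11}/dx_2 = 27
dg_{21}/dx_1 = 0 (off-diagonal)
Numerator = 0 + 27 - 0 = 27
Gamma^1_{21} = 27 / (2 * 27) = 1/2

1/2


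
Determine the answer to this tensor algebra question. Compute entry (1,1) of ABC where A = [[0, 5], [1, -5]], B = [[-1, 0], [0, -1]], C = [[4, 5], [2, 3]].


(ABC)_{11} = sum_m (AB)_{1m} C_{m1}. First compute row 1 of AB.
(AB)_{11} = 0*-1 + 5*0 = 0
(AB)_{12} = 0*0 + 5*-1 = -5
Now contract with column 1 of C:
(AB)_{11} * C_{11} = 0 * 4 = 0
(AB)_{12} * C_{21} = -5 * 2 = -10
(ABC)_{11} = 0 + -10 = -10

-10


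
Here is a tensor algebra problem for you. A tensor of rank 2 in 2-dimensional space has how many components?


The number of components of a rank-r tensor in d dimensions is d^r.
Here d = 2 and r = 2.
2^2 = 4

4


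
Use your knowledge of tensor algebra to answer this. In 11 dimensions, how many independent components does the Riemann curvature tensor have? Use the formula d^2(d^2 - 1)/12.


The Riemann tensor in d dimensions has d^2(d^2 - 1)/12 independent components.
d = 11, so d^2 = 121
d^2 - 1 = 120
d^2(d^2 - 1) = 121 * 120 = 14520
Divide by 12: 14520 / 12 = 1210

1210


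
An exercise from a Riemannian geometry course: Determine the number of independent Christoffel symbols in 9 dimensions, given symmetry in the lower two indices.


Christoffel symbols Gamma^k_{ij} are symmetric in i,j, so there are d * d(d+1)/2 independent symbols.
d = 9
d(d+1)/2 = 9 * 10 / 2 = 45
Total = 9 * 45 = 405

405


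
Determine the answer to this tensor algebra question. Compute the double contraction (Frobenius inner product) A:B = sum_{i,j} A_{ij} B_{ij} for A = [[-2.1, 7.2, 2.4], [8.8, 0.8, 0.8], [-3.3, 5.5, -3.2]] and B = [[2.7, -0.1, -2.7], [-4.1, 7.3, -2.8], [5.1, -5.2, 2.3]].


A:B = sum over all i,j of A_{ij} * B_{ij}.
Row 1: -2.1*2.7=-5.67, 7.2*-0.1=-0.72, 2.4*-2.7=-6.48 => row sum = -12.87
Row 2: 8.8*-4.1=-36.08, 0.8*7.3=5.84, 0.8*-2.8=-2.24 => row sum = -32.48
Row 3: -3.3*5.1=-16.83, 5.5*-5.2=-28.6, -3.2*2.3=-7.36 => row sum = -52.79
Total = -12.87 + -32.48 + -52.79 = -98.14

-98.14


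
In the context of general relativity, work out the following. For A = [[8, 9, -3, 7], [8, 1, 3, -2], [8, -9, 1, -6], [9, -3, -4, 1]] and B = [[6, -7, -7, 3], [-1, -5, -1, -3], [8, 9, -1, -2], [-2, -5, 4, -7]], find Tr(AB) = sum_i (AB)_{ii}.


Tr(AB) = sum_i (AB)_{ii} where (AB)_{ii} = sum_k A_{ik} B_{ki}.
(AB)_{11} = 8*6 + 9*-1 + -3*8 + 7*-2 = 1
(AB)_{22} = 8*-7 + 1*-5 + 3*9 + -2*-5 = -24
(AB)_{33} = 8*-7 + -9*-1 + 1*-1 + -6*4 = -72
(AB)_{44} = 9*3 + -3*-3 + -4*-2 + 1*-7 = 37
Tr(AB) = 1 + -24 + -72 + 37 = -58

-58


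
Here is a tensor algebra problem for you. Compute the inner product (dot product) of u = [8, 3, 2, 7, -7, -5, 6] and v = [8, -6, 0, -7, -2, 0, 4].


The inner product u . v = sum of u_i * v_i.
Term-by-term: 8 * 8, 3 * -6, 2 * 0, 7 * -7, -7 * -2, -5 * 0, 6 * 4
Products: 64, -18, 0, -49, 14, 0, 24
Sum = 64 + -18 + 0 + -49 + 14 + 0 + 24 = 35

35


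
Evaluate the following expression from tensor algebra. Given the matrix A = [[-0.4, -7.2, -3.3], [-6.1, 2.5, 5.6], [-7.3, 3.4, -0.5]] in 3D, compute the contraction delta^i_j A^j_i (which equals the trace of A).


The contraction (trace) of a rank-2 tensor is the sum of its diagonal elements.
Diagonal entries: A[1,1] = -0.4, A[2,2] = 2.5, A[3,3] = -0.5
Tr(A) = -0.4 + 2.5 + -0.5 = 1.6

1.6


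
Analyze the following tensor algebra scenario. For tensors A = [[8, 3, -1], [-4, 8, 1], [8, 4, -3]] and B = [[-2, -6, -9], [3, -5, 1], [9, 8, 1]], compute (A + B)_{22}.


Tensor addition is component-wise: (A + B)_{ij} = A_{ij} + B_{ij}.
A_{22} = 8
B_{22} = -5
(A + B)_{22} = 8 + -5 = 3

3


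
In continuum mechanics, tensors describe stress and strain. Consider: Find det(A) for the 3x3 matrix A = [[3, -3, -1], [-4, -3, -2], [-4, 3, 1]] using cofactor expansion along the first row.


Expanding along the first row, det(A) = a11*M_11 - a12*M_12 + a13*M_13, where M_1j is the (1,j) minor.
Minor M_11 = -3*1 - -2*3 = 3
Minor M_12 = -4*1 - -2*-4 = -12
Minor M_13 = -4*3 - -3*-4 = -24
det = 3*(3) - -3*(-12) + -1*(-24)
    = 9 - 36 + 24
    = -3

-3


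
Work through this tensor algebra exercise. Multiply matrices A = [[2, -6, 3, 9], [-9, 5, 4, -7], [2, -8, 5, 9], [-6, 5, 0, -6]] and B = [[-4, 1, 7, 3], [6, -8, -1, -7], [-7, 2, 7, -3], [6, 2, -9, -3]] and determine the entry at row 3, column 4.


(AB)_{ij} = sum_k A_{ik} B_{kj}.
For i=3, j=4:
A_{31} * B_{14} = 2 * 3 = 6
A_{32} * B_{24} = -8 * -7 = 56
A_{33} * B_{34} = 5 * -3 = -15
A_{34} * B_{44} = 9 * -3 = -27
Sum = 6 + 56 + -15 + -27 = 20

20


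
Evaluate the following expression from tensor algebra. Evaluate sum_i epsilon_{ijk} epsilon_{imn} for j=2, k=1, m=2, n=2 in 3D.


Using the identity: epsilon_{ijk} epsilon_{imn} = delta_{jm} delta_{kn} - delta_{jn} delta_{km}.
delta_{22} = 1
delta_{12} = 0
delta_{22} = 1
delta_{12} = 0
Result = 1 * 0 - 1 * 0 = 0 - 0 = 0

0


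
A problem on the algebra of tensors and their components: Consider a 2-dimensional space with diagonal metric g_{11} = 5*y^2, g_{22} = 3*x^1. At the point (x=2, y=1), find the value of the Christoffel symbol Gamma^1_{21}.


For a diagonal metric, Gamma^k_{ij} = (1/2) g^{kk} (dg_{ik}/dx_j + dg_{jk}/dx_i - dg_{ij}/dx_k).
The metric is diagonal, so g_{ab} = 0 for a != b.
At the given point: g_{11} = 5, g_{22} = 6
g^{11} = 1/5
dg_{21}/dx_1 = 0 (off-diagonal)
dg_{11}/dx_2 = dg_{11}/dx_2 = 10
dg_{21}/dx_1 = 0 (off-diagonal)
Numerator = 0 + 10 - 0 = 10
Gamma^1_{21} = 10 / (2 * 5) = 1

1


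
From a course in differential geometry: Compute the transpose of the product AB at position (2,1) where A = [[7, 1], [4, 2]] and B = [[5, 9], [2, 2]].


(AB)^T_{ij} = (AB)_{ji} = sum_k A_{jk} B_{ki}.
For i=2, j=1 we need (AB)_{12}:
A_{11} * B_{12} = 7 * 9 = 63
A_{12} * B_{22} = 1 * 2 = 2
Sum = 63 + 2 = 65

65


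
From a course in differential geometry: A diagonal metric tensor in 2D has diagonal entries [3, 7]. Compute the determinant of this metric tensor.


For a diagonal metric, the determinant is the product of diagonal entries.
Diagonal entries: 3, 7
det(g) = 3 * 7 = 21

21


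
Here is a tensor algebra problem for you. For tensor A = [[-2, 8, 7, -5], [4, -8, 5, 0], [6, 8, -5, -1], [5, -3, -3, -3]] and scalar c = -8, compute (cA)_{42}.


Scalar multiplication: (cA)_{ij} = c * A_{ij}.
c = -8
A_{42} = -3
(cA)_{42} = -8 * -3 = 24

24


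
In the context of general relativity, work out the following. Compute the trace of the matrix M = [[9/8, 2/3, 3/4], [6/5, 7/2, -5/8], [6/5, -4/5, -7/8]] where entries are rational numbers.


The trace is the sum of diagonal entries.
Diagonal: M[1,1] = 9/8, M[2,2] = 7/2, M[3,3] = -7/8
Tr(M) = 9/8 + 7/2 + -7/8
Computing step by step:
After adding M[1,1]: 9/8
After adding M[2,2]: 37/8
After adding M[3,3]: 15/4
Tr(M) = 15/4

15/4
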